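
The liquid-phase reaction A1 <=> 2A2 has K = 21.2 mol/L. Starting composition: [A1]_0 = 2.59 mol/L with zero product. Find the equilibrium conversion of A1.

Let X = conversion of A1; extent ξ = 2.59·X mol/L.
Concentrations: [A1] = 2.59 − 2.59X; [A2] = 5.18X.
K = [A2]^2 / ([A1]).
This equals 21.2 at X = 0.736 (the root in 0 < X < 1).

X = 0.736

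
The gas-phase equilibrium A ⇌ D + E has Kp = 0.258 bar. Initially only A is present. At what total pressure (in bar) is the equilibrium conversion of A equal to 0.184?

P = 7.36 bar

Take 1 mol A as basis and let X be its fractional conversion, so ξ = X.
Mole table: n_A = 1 − X; n_D = X; n_E = X.
n_T = Σnᵢ = 1 + X.
Kp = p_D p_E / (p_A) with p_i = (n_i/n_T)·P.
At X = 0.184: the mole-fraction product g(X) = Π y_i^ν_i = 0.03504. Since Kp = g(X)·P^{1}, P = (Kp/g)^(1/1) = (0.258/0.03504)^(1/1) = 7.36 bar.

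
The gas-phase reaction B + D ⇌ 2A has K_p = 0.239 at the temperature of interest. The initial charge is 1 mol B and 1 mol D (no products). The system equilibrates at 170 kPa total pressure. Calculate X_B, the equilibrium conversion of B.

X = 0.196

Let X = conversion of B (basis 1 mol B); extent of reaction ξ = X.
Mole table: n_B = 1 − X; n_D = 1 − X; n_A = 2X.
Total moles n_T = 2 (Δν = 0, constant).
With p_i = (n_i/n_T)P, K_p = p_A^2 / (p_B p_D).
This yields a degree-2 equation in X; solving on (0,1), X = 0.196.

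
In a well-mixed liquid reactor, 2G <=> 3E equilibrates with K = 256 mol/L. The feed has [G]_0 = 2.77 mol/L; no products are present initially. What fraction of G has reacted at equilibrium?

Let X = conversion of G; extent ξ = 2.77X/2 mol/L.
Concentrations: [G] = 2.77 − 2.77X; [E] = 4.16X.
K = [E]^3 / ([G]^2).
Solving K = 256 for X ∈ (0,1): X = 0.850.

X = 0.850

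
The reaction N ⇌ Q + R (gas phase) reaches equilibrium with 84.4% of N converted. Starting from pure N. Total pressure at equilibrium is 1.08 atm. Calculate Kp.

Let X = conversion of N (basis 1 mol N); extent of reaction ξ = X.
Species balance: n_N = 1 − X; n_Q = X; n_R = X.
Total moles n_T = 1 + X.
At X = 0.844: n_N = 0.156, n_Q = 0.844, n_R = 0.844, n_T = 1.84.
p_i = (n_i/n_T)·P. Kp = p_Q p_R / (p_N) = 2.67 atm.

Kp = 2.67 atm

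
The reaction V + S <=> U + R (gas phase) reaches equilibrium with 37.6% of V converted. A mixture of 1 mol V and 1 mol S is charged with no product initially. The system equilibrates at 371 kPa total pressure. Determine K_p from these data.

Take 1 mol V as basis and let X be its fractional conversion, so ξ = X.
Species balance: n_V = 1 − X; n_S = 1 − X; n_U = X; n_R = X.
n_T stays at 2 (no change in mole number).
At X = 0.376: n_V = 0.624, n_S = 0.624, n_U = 0.376, n_R = 0.376, n_T = 2.
p_i = (n_i/n_T)·P. K_p = p_U p_R / (p_V p_S) = 0.363.

K_p = 0.363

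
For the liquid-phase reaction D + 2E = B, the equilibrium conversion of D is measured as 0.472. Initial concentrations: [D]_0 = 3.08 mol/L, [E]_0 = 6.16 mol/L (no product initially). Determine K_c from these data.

K_c = 0.0845 (mol/L)^-2

Let X = conversion of D.
Concentrations: [D] = 3.08 − 3.08X; [E] = 6.16 − 6.16X; [B] = 3.08X.
At X = 0.472: [D] = 1.63, [E] = 3.25, [B] = 1.45.
K_c = [B] / ([D] [E]^2) = 0.0845 (mol/L)^-2.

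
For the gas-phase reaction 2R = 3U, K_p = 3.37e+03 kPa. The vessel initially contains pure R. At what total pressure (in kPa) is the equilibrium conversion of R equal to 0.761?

P = 179 kPa

Take 1 mol R as basis and let X be its fractional conversion, so ξ = 0.5X.
At extent ξ: n_R = 1 − X; n_U = 1.5X.
n_T = Σnᵢ = 1 + 0.5X.
K_p = p_U^3 / (p_R^2) with p_i = (n_i/n_T)·P.
At X = 0.761: the mole-fraction product g(X) = Π y_i^ν_i = 18.86. Since K_p = g(X)·P^{1}, P = (K_p/g)^(1/1) = (3.37e+03/18.86)^(1/1) = 179 kPa.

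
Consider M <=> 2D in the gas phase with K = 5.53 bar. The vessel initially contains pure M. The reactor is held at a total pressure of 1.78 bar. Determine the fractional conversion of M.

X = 0.661

Let X = conversion of M (basis 1 mol M); extent of reaction ξ = X.
Moles: n_M = 1 − X; n_D = 2X.
Total moles n_T = 1 + X.
Mole fractions y_i = n_i/n_T; K = p_D^2 / (p_M) with p_i = y_i·P.
Equating to 5.53 bar and solving on 0 < X < 1: X = 0.661.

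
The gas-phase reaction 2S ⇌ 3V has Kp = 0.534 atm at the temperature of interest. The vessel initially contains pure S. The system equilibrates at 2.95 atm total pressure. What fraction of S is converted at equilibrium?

Let X = conversion of S (basis 1 mol S); extent of reaction ξ = 0.5X.
At extent ξ: n_S = 1 − X; n_V = 1.5X.
n_T = Σnᵢ = 1 + 0.5X.
With p_i = (n_i/n_T)P, Kp = p_V^3 / (p_S^2).
Setting this equal to 0.534 atm and taking the physical root (0 < X < 1) gives X = 0.309.

X = 0.309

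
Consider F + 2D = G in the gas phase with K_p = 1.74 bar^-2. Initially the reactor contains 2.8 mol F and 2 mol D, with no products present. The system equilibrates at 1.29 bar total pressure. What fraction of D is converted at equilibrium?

Basis: 2 mol D initially; let X = conversion of D. Extent ξ = X.
Moles: n_F = 2.8 − X; n_D = 2 − 2X; n_G = X.
n_T = Σnᵢ = 4.8 − 2X.
With p_i = (n_i/n_T)P, K_p = p_G / (p_F p_D^2).
Equating to 1.74 bar^-2 and solving on 0 < X < 1: X = 0.485.

X = 0.485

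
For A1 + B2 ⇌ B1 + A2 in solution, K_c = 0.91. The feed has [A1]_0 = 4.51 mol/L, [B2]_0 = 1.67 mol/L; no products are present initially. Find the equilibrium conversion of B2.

Let X = conversion of B2; extent ξ = 1.67·X mol/L.
Concentrations: [A1] = 4.51 − 1.67X; [B2] = 1.67 − 1.67X; [B1] = 1.67X; [A2] = 1.67X.
K_c = [B1] [A2] / ([A1] [B2]).
Equating to 0.91: the physical root is X = 0.716.

X = 0.716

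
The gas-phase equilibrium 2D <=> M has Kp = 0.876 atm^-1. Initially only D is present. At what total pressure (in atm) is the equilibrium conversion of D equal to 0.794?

Let X = conversion of D (basis 1 mol D); extent of reaction ξ = 0.5X.
Moles: n_D = 1 − X; n_M = 0.5X.
Summing: n_T = 1 − 0.5X.
Kp = p_M / (p_D^2) with p_i = (n_i/n_T)·P.
At X = 0.794: the mole-fraction product g(X) = Π y_i^ν_i = 5.641. Since Kp = g(X)·P^{-1}, P = (g/Kp)^(1/1) = (5.641/0.876)^(1/1) = 6.44 atm.

P = 6.44 atm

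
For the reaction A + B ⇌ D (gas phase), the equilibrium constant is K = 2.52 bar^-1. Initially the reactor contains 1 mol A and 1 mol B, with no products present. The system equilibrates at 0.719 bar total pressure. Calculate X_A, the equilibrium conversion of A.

Basis: 1 mol A initially; let X = conversion of A. Extent ξ = X.
At extent ξ: n_A = 1 − X; n_B = 1 − X; n_D = X.
n_T = Σnᵢ = 2 − X.
Mole fractions y_i = n_i/n_T; K = p_D / (p_A p_B) with p_i = y_i·P.
This yields a degree-2 equation in X; solving on (0,1), X = 0.404.

X = 0.404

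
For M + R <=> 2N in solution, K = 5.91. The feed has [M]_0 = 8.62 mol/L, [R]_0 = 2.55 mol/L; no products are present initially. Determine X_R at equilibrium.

X = 0.822

Let X = conversion of R; extent ξ = 2.55·X mol/L.
Concentrations: [M] = 8.62 − 2.55X; [R] = 2.55 − 2.55X; [N] = 5.1X.
K = [N]^2 / ([M] [R]).
Solving K = 5.91 for X ∈ (0,1): X = 0.822.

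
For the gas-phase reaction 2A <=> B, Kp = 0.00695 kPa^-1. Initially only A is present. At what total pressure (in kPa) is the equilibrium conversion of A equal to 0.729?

Let X = conversion of A (basis 1 mol A); extent of reaction ξ = 0.5X.
Species balance: n_A = 1 − X; n_B = 0.5X.
Total moles n_T = 1 − 0.5X.
Kp = p_B / (p_A^2) with p_i = (n_i/n_T)·P.
At X = 0.729: the mole-fraction product g(X) = Π y_i^ν_i = 3.154. Since Kp = g(X)·P^{-1}, P = (g/Kp)^(1/1) = (3.154/0.00695)^(1/1) = 454 kPa.

P = 454 kPa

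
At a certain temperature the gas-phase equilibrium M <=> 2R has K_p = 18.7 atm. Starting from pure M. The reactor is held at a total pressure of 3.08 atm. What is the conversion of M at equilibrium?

X = 0.776

Basis: 1 mol M initially; let X = conversion of M. Extent ξ = X.
At extent ξ: n_M = 1 − X; n_R = 2X.
Total moles n_T = 1 + X.
With p_i = (n_i/n_T)P, K_p = p_R^2 / (p_M).
This yields a degree-2 equation in X; solving on (0,1), X = 0.776.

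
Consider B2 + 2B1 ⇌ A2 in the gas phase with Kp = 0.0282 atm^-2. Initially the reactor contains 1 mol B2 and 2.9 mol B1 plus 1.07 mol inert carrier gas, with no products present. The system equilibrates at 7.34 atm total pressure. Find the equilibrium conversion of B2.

Take 1 mol B2 as basis and let X be its fractional conversion, so ξ = X.
Species balance: n_B2 = 1 − X; n_B1 = 2.9 − 2X; n_A2 = X; n_I = 1.07 (inert).
n_T = Σnᵢ = 4.97 − 2X.
y_i = n_i/n_T, p_i = y_i·P. Kp = p_A2 / (p_B2 p_B1^2).
Equating to 0.0282 atm^-2 and solving on 0 < X < 1: X = 0.297.

X = 0.297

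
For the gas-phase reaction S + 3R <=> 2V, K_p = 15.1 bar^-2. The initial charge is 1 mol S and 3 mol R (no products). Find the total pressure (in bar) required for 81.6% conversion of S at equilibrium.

Take 1 mol S as basis and let X be its fractional conversion, so ξ = X.
Species balance: n_S = 1 − X; n_R = 3 − 3X; n_V = 2X.
Total moles n_T = 4 − 2X.
K_p = p_V^2 / (p_S p_R^3) with p_i = (n_i/n_T)·P.
At X = 0.816: the mole-fraction product g(X) = Π y_i^ν_i = 482.6. Since K_p = g(X)·P^{-2}, P = (g/K_p)^(1/2) = (482.6/15.1)^(1/2) = 5.65 bar.

P = 5.65 bar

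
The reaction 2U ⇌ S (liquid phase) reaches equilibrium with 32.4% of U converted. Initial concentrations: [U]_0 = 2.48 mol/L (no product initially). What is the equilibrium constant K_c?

K_c = 0.143 L/mol

Let X = conversion of U.
Concentrations: [U] = 2.48 − 2.48X; [S] = 1.24X.
At X = 0.324: [U] = 1.68, [S] = 0.402.
K_c = [S] / ([U]^2) = 0.143 L/mol.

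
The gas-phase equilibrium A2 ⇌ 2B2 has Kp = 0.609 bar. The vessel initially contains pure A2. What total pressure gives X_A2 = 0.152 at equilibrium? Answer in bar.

P = 6.44 bar

Let X = conversion of A2 (basis 1 mol A2); extent of reaction ξ = X.
Moles: n_A2 = 1 − X; n_B2 = 2X.
n_T = Σnᵢ = 1 + X.
Kp = p_B2^2 / (p_A2) with p_i = (n_i/n_T)·P.
At X = 0.152: the mole-fraction product g(X) = Π y_i^ν_i = 0.0946. Since Kp = g(X)·P^{1}, P = (Kp/g)^(1/1) = (0.609/0.0946)^(1/1) = 6.44 bar.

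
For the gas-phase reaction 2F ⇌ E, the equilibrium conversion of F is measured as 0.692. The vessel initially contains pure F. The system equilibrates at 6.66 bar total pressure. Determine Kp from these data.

Basis: 1 mol F initially; let X = conversion of F. Extent ξ = 0.5X.
Species balance: n_F = 1 − X; n_E = 0.5X.
Total moles n_T = 1 − 0.5X.
At X = 0.692: n_F = 0.308, n_E = 0.346, n_T = 0.654.
p_i = (n_i/n_T)·P. Kp = p_E / (p_F^2) = 0.358 bar^-1.

Kp = 0.358 bar^-1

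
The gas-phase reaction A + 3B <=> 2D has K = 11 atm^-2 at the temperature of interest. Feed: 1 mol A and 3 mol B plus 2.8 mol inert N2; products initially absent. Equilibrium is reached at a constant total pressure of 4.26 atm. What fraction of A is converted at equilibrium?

Take 1 mol A as basis and let X be its fractional conversion, so ξ = X.
Mole table: n_A = 1 − X; n_B = 3 − 3X; n_D = 2X; n_I = 2.8 (inert).
n_T = Σnᵢ = 6.8 − 2X.
With p_i = (n_i/n_T)P, K = p_D^2 / (p_A p_B^3).
This yields a degree-4 equation in X; solving on (0,1), X = 0.682.

X = 0.682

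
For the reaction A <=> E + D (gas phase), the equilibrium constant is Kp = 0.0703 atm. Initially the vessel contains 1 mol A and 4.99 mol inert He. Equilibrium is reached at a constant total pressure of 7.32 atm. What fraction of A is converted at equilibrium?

X = 0.216

Let X = conversion of A (basis 1 mol A); extent of reaction ξ = X.
Mole table: n_A = 1 − X; n_E = X; n_D = X; n_I = 4.99 (inert).
n_T = Σnᵢ = 5.99 + X.
y_i = n_i/n_T, p_i = y_i·P. Kp = p_E p_D / (p_A).
Equating to 0.0703 atm and solving on 0 < X < 1: X = 0.216.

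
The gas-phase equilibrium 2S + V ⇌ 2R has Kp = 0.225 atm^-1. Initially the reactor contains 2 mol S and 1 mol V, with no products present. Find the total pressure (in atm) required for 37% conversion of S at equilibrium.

Let X = conversion of S (basis 2 mol S); extent of reaction ξ = X.
Species balance: n_S = 2 − 2X; n_V = 1 − X; n_R = 2X.
Summing: n_T = 3 − X.
Kp = p_R^2 / (p_S^2 p_V) with p_i = (n_i/n_T)·P.
At X = 0.37: the mole-fraction product g(X) = Π y_i^ν_i = 1.44. Since Kp = g(X)·P^{-1}, P = (g/Kp)^(1/1) = (1.44/0.225)^(1/1) = 6.4 atm.

P = 6.4 atm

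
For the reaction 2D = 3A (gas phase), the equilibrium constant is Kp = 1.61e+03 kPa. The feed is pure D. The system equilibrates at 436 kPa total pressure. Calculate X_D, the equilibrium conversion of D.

Basis: 1 mol D initially; let X = conversion of D. Extent ξ = 0.5X.
Species balance: n_D = 1 − X; n_A = 1.5X.
Total moles n_T = 1 + 0.5X.
Mole fractions y_i = n_i/n_T; Kp = p_A^3 / (p_D^2) with p_i = y_i·P.
Substituting and setting equal to 1.61e+03 kPa gives a polynomial in X; the root in (0,1) is X = 0.605.

X = 0.605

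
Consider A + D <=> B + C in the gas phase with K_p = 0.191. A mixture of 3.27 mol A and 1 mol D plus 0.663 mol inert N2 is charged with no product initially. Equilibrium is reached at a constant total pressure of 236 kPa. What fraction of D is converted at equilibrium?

X = 0.509

Basis: 1 mol D initially; let X = conversion of D. Extent ξ = X.
Species balance: n_A = 3.27 − X; n_D = 1 − X; n_B = X; n_C = X; n_I = 0.663 (inert).
n_T stays at 4.93 (no change in mole number).
With p_i = (n_i/n_T)P, K_p = p_B p_C / (p_A p_D).
Substituting and setting equal to 0.191 gives a polynomial in X; the root in (0,1) is X = 0.509.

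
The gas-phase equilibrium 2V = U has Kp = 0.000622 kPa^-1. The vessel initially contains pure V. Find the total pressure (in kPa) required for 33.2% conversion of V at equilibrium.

Basis: 1 mol V initially; let X = conversion of V. Extent ξ = 0.5X.
Species balance: n_V = 1 − X; n_U = 0.5X.
Summing: n_T = 1 − 0.5X.
Kp = p_U / (p_V^2) with p_i = (n_i/n_T)·P.
At X = 0.332: the mole-fraction product g(X) = Π y_i^ν_i = 0.3103. Since Kp = g(X)·P^{-1}, P = (g/Kp)^(1/1) = (0.3103/0.000622)^(1/1) = 499 kPa.

P = 499 kPa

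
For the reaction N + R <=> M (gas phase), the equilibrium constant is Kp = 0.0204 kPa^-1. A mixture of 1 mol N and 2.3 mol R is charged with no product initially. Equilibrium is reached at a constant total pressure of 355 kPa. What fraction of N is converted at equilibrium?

X = 0.812

Basis: 1 mol N initially; let X = conversion of N. Extent ξ = X.
At extent ξ: n_N = 1 − X; n_R = 2.3 − X; n_M = X.
n_T = Σnᵢ = 3.3 − X.
With p_i = (n_i/n_T)P, Kp = p_M / (p_N p_R).
Setting this equal to 0.0204 kPa^-1 and taking the physical root (0 < X < 1) gives X = 0.812.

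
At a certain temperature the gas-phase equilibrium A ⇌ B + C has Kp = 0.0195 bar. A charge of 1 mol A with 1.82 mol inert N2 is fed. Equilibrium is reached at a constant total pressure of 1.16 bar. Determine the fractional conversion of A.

X = 0.201

Let X = conversion of A (basis 1 mol A); extent of reaction ξ = X.
Species balance: n_A = 1 − X; n_B = X; n_C = X; n_I = 1.82 (inert).
Total moles n_T = 2.82 + X.
y_i = n_i/n_T, p_i = y_i·P. Kp = p_B p_C / (p_A).
Equating to 0.0195 bar and solving on 0 < X < 1: X = 0.201.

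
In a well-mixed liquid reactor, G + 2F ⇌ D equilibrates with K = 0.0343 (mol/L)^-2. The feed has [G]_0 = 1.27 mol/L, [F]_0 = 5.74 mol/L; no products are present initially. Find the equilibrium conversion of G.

X = 0.427

Let X = conversion of G; extent ξ = 1.27·X mol/L.
Concentrations: [G] = 1.27 − 1.27X; [F] = 5.74 − 2.54X; [D] = 1.27X.
K = [D] / ([G] [F]^2).
This equals 0.0343 at X = 0.427 (the root in 0 < X < 1).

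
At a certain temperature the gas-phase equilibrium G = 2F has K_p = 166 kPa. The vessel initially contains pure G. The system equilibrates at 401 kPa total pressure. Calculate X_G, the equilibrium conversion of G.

Take 1 mol G as basis and let X be its fractional conversion, so ξ = X.
Species balance: n_G = 1 − X; n_F = 2X.
Summing: n_T = 1 + X.
With p_i = (n_i/n_T)P, K_p = p_F^2 / (p_G).
Equating to 166 kPa and solving on 0 < X < 1: X = 0.306.

X = 0.306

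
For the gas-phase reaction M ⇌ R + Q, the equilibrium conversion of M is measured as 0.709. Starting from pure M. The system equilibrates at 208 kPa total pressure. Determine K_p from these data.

Take 1 mol M as basis and let X be its fractional conversion, so ξ = X.
At extent ξ: n_M = 1 − X; n_R = X; n_Q = X.
Summing: n_T = 1 + X.
At X = 0.709: n_M = 0.291, n_R = 0.709, n_Q = 0.709, n_T = 1.71.
p_i = (n_i/n_T)·P. K_p = p_R p_Q / (p_M) = 210 kPa.

K_p = 210 kPa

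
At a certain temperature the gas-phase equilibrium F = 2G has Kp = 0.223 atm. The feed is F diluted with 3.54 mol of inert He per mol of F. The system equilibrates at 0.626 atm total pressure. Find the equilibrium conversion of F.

X = 0.482

Basis: 1 mol F initially; let X = conversion of F. Extent ξ = X.
Moles: n_F = 1 − X; n_G = 2X; n_I = 3.54 (inert).
n_T = Σnᵢ = 4.54 + X.
With p_i = (n_i/n_T)P, Kp = p_G^2 / (p_F).
This yields a degree-2 equation in X; solving on (0,1), X = 0.482.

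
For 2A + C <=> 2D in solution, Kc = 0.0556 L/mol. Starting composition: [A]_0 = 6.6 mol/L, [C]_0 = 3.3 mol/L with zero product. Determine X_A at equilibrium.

X = 0.268

Let X = conversion of A; extent ξ = 6.6X/2 mol/L.
Concentrations: [A] = 6.6 − 6.6X; [C] = 3.3 − 3.3X; [D] = 6.6X.
Kc = [D]^2 / ([A]^2 [C]).
Setting equal to 0.0556 and solving for X on (0,1) gives X = 0.268.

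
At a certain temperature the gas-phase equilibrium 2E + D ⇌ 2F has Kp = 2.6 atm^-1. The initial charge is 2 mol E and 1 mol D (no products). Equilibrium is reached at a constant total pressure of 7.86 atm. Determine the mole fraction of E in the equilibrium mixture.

Let X = conversion of E (basis 2 mol E); extent of reaction ξ = X.
Mole table: n_E = 2 − 2X; n_D = 1 − X; n_F = 2X.
n_T = Σnᵢ = 3 − X.
y_i = n_i/n_T, p_i = y_i·P. Kp = p_F^2 / (p_E^2 p_D).
This yields a degree-3 equation in X; solving on (0,1), X = 0.639.
Then n_E = 0.722, n_T = 2.36, so y_E = 0.306.

y_E = 0.306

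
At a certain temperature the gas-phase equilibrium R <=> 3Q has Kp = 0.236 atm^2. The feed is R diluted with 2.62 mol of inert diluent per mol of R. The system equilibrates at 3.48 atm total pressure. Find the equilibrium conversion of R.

Take 1 mol R as basis and let X be its fractional conversion, so ξ = X.
Mole table: n_R = 1 − X; n_Q = 3X; n_I = 2.62 (inert).
Summing: n_T = 3.62 + 2X.
With p_i = (n_i/n_T)P, Kp = p_Q^3 / (p_R).
Setting this equal to 0.236 atm^2 and taking the physical root (0 < X < 1) gives X = 0.210.

X = 0.210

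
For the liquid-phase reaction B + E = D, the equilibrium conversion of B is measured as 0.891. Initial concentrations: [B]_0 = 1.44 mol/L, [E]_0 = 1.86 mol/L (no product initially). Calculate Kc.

Kc = 14.2 L/mol

Let X = conversion of B.
Concentrations: [B] = 1.44 − 1.44X; [E] = 1.86 − 1.44X; [D] = 1.44X.
At X = 0.891: [B] = 0.157, [E] = 0.577, [D] = 1.28.
Kc = [D] / ([B] [E]) = 14.2 L/mol.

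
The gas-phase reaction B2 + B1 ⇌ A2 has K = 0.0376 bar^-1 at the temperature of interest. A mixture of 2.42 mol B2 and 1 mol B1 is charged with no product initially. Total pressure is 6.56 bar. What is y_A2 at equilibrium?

y_A2 = 0.045

Take 1 mol B1 as basis and let X be its fractional conversion, so ξ = X.
Species balance: n_B2 = 2.42 − X; n_B1 = 1 − X; n_A2 = X.
Total moles n_T = 3.42 − X.
Mole fractions y_i = n_i/n_T; K = p_A2 / (p_B2 p_B1) with p_i = y_i·P.
Equating to 0.0376 bar^-1 and solving on 0 < X < 1: X = 0.146.
Then n_A2 = 0.146, n_T = 3.27, so y_A2 = 0.045.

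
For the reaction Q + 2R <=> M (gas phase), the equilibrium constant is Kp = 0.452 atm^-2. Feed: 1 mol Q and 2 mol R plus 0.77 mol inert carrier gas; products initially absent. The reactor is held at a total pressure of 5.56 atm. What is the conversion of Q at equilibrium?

Basis: 1 mol Q initially; let X = conversion of Q. Extent ξ = X.
Moles: n_Q = 1 − X; n_R = 2 − 2X; n_M = X; n_I = 0.77 (inert).
Summing: n_T = 3.77 − 2X.
Mole fractions y_i = n_i/n_T; Kp = p_M / (p_Q p_R^2) with p_i = y_i·P.
Setting this equal to 0.452 atm^-2 and taking the physical root (0 < X < 1) gives X = 0.586.

X = 0.586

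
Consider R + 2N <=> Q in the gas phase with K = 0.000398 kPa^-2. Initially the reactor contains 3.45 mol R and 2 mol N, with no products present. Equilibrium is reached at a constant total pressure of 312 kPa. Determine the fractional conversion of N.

X = 0.829

Let X = conversion of N (basis 2 mol N); extent of reaction ξ = X.
At extent ξ: n_R = 3.45 − X; n_N = 2 − 2X; n_Q = X.
n_T = Σnᵢ = 5.45 − 2X.
With p_i = (n_i/n_T)P, K = p_Q / (p_R p_N^2).
Substituting and setting equal to 0.000398 kPa^-2 gives a polynomial in X; the root in (0,1) is X = 0.829.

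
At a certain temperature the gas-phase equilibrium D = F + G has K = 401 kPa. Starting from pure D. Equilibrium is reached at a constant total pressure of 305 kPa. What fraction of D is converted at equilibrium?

Basis: 1 mol D initially; let X = conversion of D. Extent ξ = X.
Moles: n_D = 1 − X; n_F = X; n_G = X.
Total moles n_T = 1 + X.
y_i = n_i/n_T, p_i = y_i·P. K = p_F p_G / (p_D).
Setting this equal to 401 kPa and taking the physical root (0 < X < 1) gives X = 0.754.

X = 0.754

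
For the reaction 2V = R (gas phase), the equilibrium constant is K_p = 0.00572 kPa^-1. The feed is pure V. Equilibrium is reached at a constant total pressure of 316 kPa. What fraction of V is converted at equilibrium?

X = 0.651

Take 1 mol V as basis and let X be its fractional conversion, so ξ = 0.5X.
Moles: n_V = 1 − X; n_R = 0.5X.
Total moles n_T = 1 − 0.5X.
Mole fractions y_i = n_i/n_T; K_p = p_R / (p_V^2) with p_i = y_i·P.
Setting this equal to 0.00572 kPa^-1 and taking the physical root (0 < X < 1) gives X = 0.651.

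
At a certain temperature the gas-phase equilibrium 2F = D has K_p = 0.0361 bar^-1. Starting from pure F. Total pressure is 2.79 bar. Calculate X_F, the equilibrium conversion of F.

X = 0.156

Let X = conversion of F (basis 1 mol F); extent of reaction ξ = 0.5X.
Moles: n_F = 1 − X; n_D = 0.5X.
n_T = Σnᵢ = 1 − 0.5X.
Mole fractions y_i = n_i/n_T; K_p = p_D / (p_F^2) with p_i = y_i·P.
This yields a degree-2 equation in X; solving on (0,1), X = 0.156.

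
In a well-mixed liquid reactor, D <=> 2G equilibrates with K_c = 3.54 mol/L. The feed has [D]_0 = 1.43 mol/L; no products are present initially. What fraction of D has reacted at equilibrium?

X = 0.536

Let X = conversion of D; extent ξ = 1.43·X mol/L.
Concentrations: [D] = 1.43 − 1.43X; [G] = 2.86X.
K_c = [G]^2 / ([D]).
Solving K_c = 3.54 for X ∈ (0,1): X = 0.536.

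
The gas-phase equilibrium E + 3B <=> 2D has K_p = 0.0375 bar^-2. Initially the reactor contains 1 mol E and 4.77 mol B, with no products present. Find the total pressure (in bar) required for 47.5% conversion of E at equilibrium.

Let X = conversion of E (basis 1 mol E); extent of reaction ξ = X.
Mole table: n_E = 1 − X; n_B = 4.77 − 3X; n_D = 2X.
Total moles n_T = 5.77 − 2X.
K_p = p_D^2 / (p_E p_B^3) with p_i = (n_i/n_T)·P.
At X = 0.475: the mole-fraction product g(X) = Π y_i^ν_i = 1.067. Since K_p = g(X)·P^{-2}, P = (g/K_p)^(1/2) = (1.067/0.0375)^(1/2) = 5.33 bar.

P = 5.33 bar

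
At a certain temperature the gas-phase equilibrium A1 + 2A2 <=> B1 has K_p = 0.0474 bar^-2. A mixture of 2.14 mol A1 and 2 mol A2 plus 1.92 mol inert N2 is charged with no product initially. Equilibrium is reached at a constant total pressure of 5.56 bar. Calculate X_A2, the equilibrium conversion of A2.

X = 0.218

Take 2 mol A2 as basis and let X be its fractional conversion, so ξ = X.
At extent ξ: n_A1 = 2.14 − X; n_A2 = 2 − 2X; n_B1 = X; n_I = 1.92 (inert).
n_T = Σnᵢ = 6.06 − 2X.
y_i = n_i/n_T, p_i = y_i·P. K_p = p_B1 / (p_A1 p_A2^2).
Equating to 0.0474 bar^-2 and solving on 0 < X < 1: X = 0.218.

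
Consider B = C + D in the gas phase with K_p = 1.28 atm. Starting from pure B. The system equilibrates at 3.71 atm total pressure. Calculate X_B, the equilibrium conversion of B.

Basis: 1 mol B initially; let X = conversion of B. Extent ξ = X.
At extent ξ: n_B = 1 − X; n_C = X; n_D = X.
Total moles n_T = 1 + X.
Mole fractions y_i = n_i/n_T; K_p = p_C p_D / (p_B) with p_i = y_i·P.
Setting this equal to 1.28 atm and taking the physical root (0 < X < 1) gives X = 0.506.

X = 0.506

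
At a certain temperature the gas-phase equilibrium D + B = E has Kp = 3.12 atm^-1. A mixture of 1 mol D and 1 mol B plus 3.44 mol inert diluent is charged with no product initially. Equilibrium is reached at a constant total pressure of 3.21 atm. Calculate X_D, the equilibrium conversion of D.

Basis: 1 mol D initially; let X = conversion of D. Extent ξ = X.
Species balance: n_D = 1 − X; n_B = 1 − X; n_E = X; n_I = 3.44 (inert).
n_T = Σnᵢ = 5.44 − X.
Mole fractions y_i = n_i/n_T; Kp = p_E / (p_D p_B) with p_i = y_i·P.
Setting this equal to 3.12 atm^-1 and taking the physical root (0 < X < 1) gives X = 0.502.

X = 0.502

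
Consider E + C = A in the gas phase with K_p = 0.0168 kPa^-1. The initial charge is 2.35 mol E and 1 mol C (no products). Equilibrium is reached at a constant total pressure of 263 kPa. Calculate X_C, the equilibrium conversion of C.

Let X = conversion of C (basis 1 mol C); extent of reaction ξ = X.
Mole table: n_E = 2.35 − X; n_C = 1 − X; n_A = X.
n_T = Σnᵢ = 3.35 − X.
Mole fractions y_i = n_i/n_T; K_p = p_A / (p_E p_C) with p_i = y_i·P.
This yields a degree-2 equation in X; solving on (0,1), X = 0.732.

X = 0.732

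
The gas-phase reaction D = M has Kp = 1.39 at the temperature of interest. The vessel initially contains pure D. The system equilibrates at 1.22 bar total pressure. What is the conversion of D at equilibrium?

X = 0.582

Take 1 mol D as basis and let X be its fractional conversion, so ξ = X.
At extent ξ: n_D = 1 − X; n_M = X.
Since Δν = 0, n_T = 1 throughout.
Mole fractions y_i = n_i/n_T; Kp = p_M / (p_D) with p_i = y_i·P.
Equating to 1.39 and solving on 0 < X < 1: X = 0.582.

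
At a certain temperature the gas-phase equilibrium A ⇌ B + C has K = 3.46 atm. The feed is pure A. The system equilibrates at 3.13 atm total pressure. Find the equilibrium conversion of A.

X = 0.725

Let X = conversion of A (basis 1 mol A); extent of reaction ξ = X.
At extent ξ: n_A = 1 − X; n_B = X; n_C = X.
Summing: n_T = 1 + X.
y_i = n_i/n_T, p_i = y_i·P. K = p_B p_C / (p_A).
Substituting and setting equal to 3.46 atm gives a polynomial in X; the root in (0,1) is X = 0.725.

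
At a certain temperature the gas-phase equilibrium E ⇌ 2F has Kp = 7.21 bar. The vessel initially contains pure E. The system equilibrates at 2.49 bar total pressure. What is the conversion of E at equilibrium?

X = 0.648

Let X = conversion of E (basis 1 mol E); extent of reaction ξ = X.
At extent ξ: n_E = 1 − X; n_F = 2X.
n_T = Σnᵢ = 1 + X.
With p_i = (n_i/n_T)P, Kp = p_F^2 / (p_E).
Substituting and setting equal to 7.21 bar gives a polynomial in X; the root in (0,1) is X = 0.648.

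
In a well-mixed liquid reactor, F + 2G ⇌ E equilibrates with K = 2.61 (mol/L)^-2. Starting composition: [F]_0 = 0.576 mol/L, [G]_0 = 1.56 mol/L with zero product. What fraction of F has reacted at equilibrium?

X = 0.639

Let X = conversion of F; extent ξ = 0.576·X mol/L.
Concentrations: [F] = 0.576 − 0.576X; [G] = 1.56 − 1.15X; [E] = 0.576X.
K = [E] / ([F] [G]^2).
Equating to 2.61 (mol/L)^-2: the physical root is X = 0.639.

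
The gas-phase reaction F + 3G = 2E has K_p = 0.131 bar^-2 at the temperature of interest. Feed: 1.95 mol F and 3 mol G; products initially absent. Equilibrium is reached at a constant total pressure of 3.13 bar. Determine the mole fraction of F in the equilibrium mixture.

Basis: 3 mol G initially; let X = conversion of G. Extent ξ = X.
At extent ξ: n_F = 1.95 − X; n_G = 3 − 3X; n_E = 2X.
Total moles n_T = 4.95 − 2X.
y_i = n_i/n_T, p_i = y_i·P. K_p = p_E^2 / (p_F p_G^3).
Setting this equal to 0.131 bar^-2 and taking the physical root (0 < X < 1) gives X = 0.405.
Then n_F = 1.54, n_T = 4.14, so y_F = 0.373.

y_F = 0.373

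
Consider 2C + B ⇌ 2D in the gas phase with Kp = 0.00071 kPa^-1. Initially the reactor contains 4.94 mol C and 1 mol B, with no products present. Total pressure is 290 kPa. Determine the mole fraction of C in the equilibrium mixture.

y_C = 0.762

Basis: 1 mol B initially; let X = conversion of B. Extent ξ = X.
Moles: n_C = 4.94 − 2X; n_B = 1 − X; n_D = 2X.
Summing: n_T = 5.94 − X.
y_i = n_i/n_T, p_i = y_i·P. Kp = p_D^2 / (p_C^2 p_B).
Setting this equal to 0.00071 kPa^-1 and taking the physical root (0 < X < 1) gives X = 0.334.
Then n_C = 4.27, n_T = 5.61, so y_C = 0.762.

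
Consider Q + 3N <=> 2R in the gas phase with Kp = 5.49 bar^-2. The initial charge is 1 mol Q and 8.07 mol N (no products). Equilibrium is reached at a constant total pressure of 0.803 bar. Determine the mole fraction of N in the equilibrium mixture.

Take 1 mol Q as basis and let X be its fractional conversion, so ξ = X.
Mole table: n_Q = 1 − X; n_N = 8.07 − 3X; n_R = 2X.
Total moles n_T = 9.07 − 2X.
y_i = n_i/n_T, p_i = y_i·P. Kp = p_R^2 / (p_Q p_N^3).
This yields a degree-4 equation in X; solving on (0,1), X = 0.788.
Then n_N = 5.71, n_T = 7.49, so y_N = 0.761.

y_N = 0.761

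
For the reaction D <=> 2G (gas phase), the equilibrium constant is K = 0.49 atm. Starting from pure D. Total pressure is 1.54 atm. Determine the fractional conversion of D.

X = 0.271

Take 1 mol D as basis and let X be its fractional conversion, so ξ = X.
Moles: n_D = 1 − X; n_G = 2X.
Total moles n_T = 1 + X.
Mole fractions y_i = n_i/n_T; K = p_G^2 / (p_D) with p_i = y_i·P.
Setting this equal to 0.49 atm and taking the physical root (0 < X < 1) gives X = 0.271.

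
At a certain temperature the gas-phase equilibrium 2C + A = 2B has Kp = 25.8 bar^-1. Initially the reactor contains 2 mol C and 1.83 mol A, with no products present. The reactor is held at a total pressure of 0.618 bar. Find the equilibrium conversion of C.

X = 0.705

Basis: 2 mol C initially; let X = conversion of C. Extent ξ = X.
At extent ξ: n_C = 2 − 2X; n_A = 1.83 − X; n_B = 2X.
Total moles n_T = 3.83 − X.
With p_i = (n_i/n_T)P, Kp = p_B^2 / (p_C^2 p_A).
This yields a degree-3 equation in X; solving on (0,1), X = 0.705.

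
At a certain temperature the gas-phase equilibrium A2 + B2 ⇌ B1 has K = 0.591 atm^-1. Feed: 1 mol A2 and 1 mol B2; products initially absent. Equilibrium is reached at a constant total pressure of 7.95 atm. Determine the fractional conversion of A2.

Basis: 1 mol A2 initially; let X = conversion of A2. Extent ξ = X.
At extent ξ: n_A2 = 1 − X; n_B2 = 1 − X; n_B1 = X.
Summing: n_T = 2 − X.
With p_i = (n_i/n_T)P, K = p_B1 / (p_A2 p_B2).
This yields a degree-2 equation in X; solving on (0,1), X = 0.581.

X = 0.581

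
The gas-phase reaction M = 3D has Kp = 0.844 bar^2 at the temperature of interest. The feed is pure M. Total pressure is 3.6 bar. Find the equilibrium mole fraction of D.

y_D = 0.349

Take 1 mol M as basis and let X be its fractional conversion, so ξ = X.
Mole table: n_M = 1 − X; n_D = 3X.
Total moles n_T = 1 + 2X.
With p_i = (n_i/n_T)P, Kp = p_D^3 / (p_M).
Substituting and setting equal to 0.844 bar^2 gives a polynomial in X; the root in (0,1) is X = 0.151.
Then n_D = 0.454, n_T = 1.3, so y_D = 0.349.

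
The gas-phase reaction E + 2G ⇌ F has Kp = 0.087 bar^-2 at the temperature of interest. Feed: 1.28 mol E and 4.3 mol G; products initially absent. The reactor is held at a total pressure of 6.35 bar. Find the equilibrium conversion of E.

Let X = conversion of E (basis 1.28 mol E); extent of reaction ξ = 1.28X.
At extent ξ: n_E = 1.28 − 1.28X; n_G = 4.3 − 2.56X; n_F = 1.28X.
n_T = Σnᵢ = 5.58 − 2.56X.
With p_i = (n_i/n_T)P, Kp = p_F / (p_E p_G^2).
Equating to 0.087 bar^-2 and solving on 0 < X < 1: X = 0.618.

X = 0.618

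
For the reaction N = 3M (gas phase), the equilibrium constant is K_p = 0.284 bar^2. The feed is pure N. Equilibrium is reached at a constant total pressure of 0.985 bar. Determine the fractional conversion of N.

X = 0.265

Let X = conversion of N (basis 1 mol N); extent of reaction ξ = X.
At extent ξ: n_N = 1 − X; n_M = 3X.
n_T = Σnᵢ = 1 + 2X.
Mole fractions y_i = n_i/n_T; K_p = p_M^3 / (p_N) with p_i = y_i·P.
Equating to 0.284 bar^2 and solving on 0 < X < 1: X = 0.265.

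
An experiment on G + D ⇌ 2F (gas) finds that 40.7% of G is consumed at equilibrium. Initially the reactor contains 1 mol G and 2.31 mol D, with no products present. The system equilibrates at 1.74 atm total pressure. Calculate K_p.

K_p = 0.587

Let X = conversion of G (basis 1 mol G); extent of reaction ξ = X.
Species balance: n_G = 1 − X; n_D = 2.31 − X; n_F = 2X.
Since Δν = 0, n_T = 3.31 throughout.
At X = 0.407: n_G = 0.593, n_D = 1.9, n_F = 0.814, n_T = 3.31.
p_i = (n_i/n_T)·P. K_p = p_F^2 / (p_G p_D) = 0.587.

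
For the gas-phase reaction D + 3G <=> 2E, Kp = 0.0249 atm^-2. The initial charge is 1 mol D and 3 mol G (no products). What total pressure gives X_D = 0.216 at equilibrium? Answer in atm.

P = 3.06 atm

Let X = conversion of D (basis 1 mol D); extent of reaction ξ = X.
Moles: n_D = 1 − X; n_G = 3 − 3X; n_E = 2X.
n_T = Σnᵢ = 4 − 2X.
Kp = p_E^2 / (p_D p_G^3) with p_i = (n_i/n_T)·P.
At X = 0.216: the mole-fraction product g(X) = Π y_i^ν_i = 0.2329. Since Kp = g(X)·P^{-2}, P = (g/Kp)^(1/2) = (0.2329/0.0249)^(1/2) = 3.06 atm.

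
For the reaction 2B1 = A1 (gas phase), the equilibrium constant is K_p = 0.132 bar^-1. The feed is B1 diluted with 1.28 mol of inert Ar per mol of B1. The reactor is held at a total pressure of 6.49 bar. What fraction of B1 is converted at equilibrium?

X = 0.347

Let X = conversion of B1 (basis 1 mol B1); extent of reaction ξ = 0.5X.
Species balance: n_B1 = 1 − X; n_A1 = 0.5X; n_I = 1.28 (inert).
Total moles n_T = 2.28 − 0.5X.
y_i = n_i/n_T, p_i = y_i·P. K_p = p_A1 / (p_B1^2).
Substituting and setting equal to 0.132 bar^-1 gives a polynomial in X; the root in (0,1) is X = 0.347.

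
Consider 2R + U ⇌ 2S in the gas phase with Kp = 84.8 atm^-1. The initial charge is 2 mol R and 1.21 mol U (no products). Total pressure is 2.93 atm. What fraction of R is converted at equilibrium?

X = 0.859

Let X = conversion of R (basis 2 mol R); extent of reaction ξ = X.
Species balance: n_R = 2 − 2X; n_U = 1.21 − X; n_S = 2X.
Summing: n_T = 3.21 − X.
With p_i = (n_i/n_T)P, Kp = p_S^2 / (p_R^2 p_U).
Substituting and setting equal to 84.8 atm^-1 gives a polynomial in X; the root in (0,1) is X = 0.859.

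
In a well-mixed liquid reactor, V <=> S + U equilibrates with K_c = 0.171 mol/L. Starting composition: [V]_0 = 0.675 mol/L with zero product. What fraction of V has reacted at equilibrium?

X = 0.392

Let X = conversion of V; extent ξ = 0.675·X mol/L.
Concentrations: [V] = 0.675 − 0.675X; [S] = 0.675X; [U] = 0.675X.
K_c = [S] [U] / ([V]).
This equals 0.171 at X = 0.392 (the root in 0 < X < 1).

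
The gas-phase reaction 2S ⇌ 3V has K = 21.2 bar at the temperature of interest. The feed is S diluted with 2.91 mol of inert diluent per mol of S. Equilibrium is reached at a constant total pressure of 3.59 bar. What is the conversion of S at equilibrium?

X = 0.759

Let X = conversion of S (basis 1 mol S); extent of reaction ξ = 0.5X.
At extent ξ: n_S = 1 − X; n_V = 1.5X; n_I = 2.91 (inert).
Summing: n_T = 3.91 + 0.5X.
y_i = n_i/n_T, p_i = y_i·P. K = p_V^3 / (p_S^2).
Equating to 21.2 bar and solving on 0 < X < 1: X = 0.759.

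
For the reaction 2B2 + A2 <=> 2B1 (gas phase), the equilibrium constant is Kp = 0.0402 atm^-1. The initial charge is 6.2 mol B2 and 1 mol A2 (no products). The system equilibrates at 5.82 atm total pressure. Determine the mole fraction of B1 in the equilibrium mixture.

y_B1 = 0.115

Take 1 mol A2 as basis and let X be its fractional conversion, so ξ = X.
Moles: n_B2 = 6.2 − 2X; n_A2 = 1 − X; n_B1 = 2X.
n_T = Σnᵢ = 7.2 − X.
With p_i = (n_i/n_T)P, Kp = p_B1^2 / (p_B2^2 p_A2).
Equating to 0.0402 atm^-1 and solving on 0 < X < 1: X = 0.392.
Then n_B1 = 0.783, n_T = 6.81, so y_B1 = 0.115.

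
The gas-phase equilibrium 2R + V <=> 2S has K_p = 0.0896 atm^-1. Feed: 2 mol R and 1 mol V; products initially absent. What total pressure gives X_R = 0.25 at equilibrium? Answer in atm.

Basis: 2 mol R initially; let X = conversion of R. Extent ξ = X.
Mole table: n_R = 2 − 2X; n_V = 1 − X; n_S = 2X.
Summing: n_T = 3 − X.
K_p = p_S^2 / (p_R^2 p_V) with p_i = (n_i/n_T)·P.
At X = 0.25: the mole-fraction product g(X) = Π y_i^ν_i = 0.4074. Since K_p = g(X)·P^{-1}, P = (g/K_p)^(1/1) = (0.4074/0.0896)^(1/1) = 4.55 atm.

P = 4.55 atm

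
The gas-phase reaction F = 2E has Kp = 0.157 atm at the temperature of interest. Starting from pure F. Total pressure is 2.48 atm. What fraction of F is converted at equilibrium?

X = 0.125

Take 1 mol F as basis and let X be its fractional conversion, so ξ = X.
At extent ξ: n_F = 1 − X; n_E = 2X.
Total moles n_T = 1 + X.
With p_i = (n_i/n_T)P, Kp = p_E^2 / (p_F).
Equating to 0.157 atm and solving on 0 < X < 1: X = 0.125.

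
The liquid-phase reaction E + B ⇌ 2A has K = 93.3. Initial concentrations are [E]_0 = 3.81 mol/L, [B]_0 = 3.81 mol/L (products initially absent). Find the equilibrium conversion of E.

X = 0.828

Let X = conversion of E; extent ξ = 3.81·X mol/L.
Concentrations: [E] = 3.81 − 3.81X; [B] = 3.81 − 3.81X; [A] = 7.62X.
K = [A]^2 / ([E] [B]).
Equating to 93.3: the physical root is X = 0.828.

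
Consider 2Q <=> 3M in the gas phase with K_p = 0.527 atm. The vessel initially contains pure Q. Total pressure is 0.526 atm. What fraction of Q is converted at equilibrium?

X = 0.469

Let X = conversion of Q (basis 1 mol Q); extent of reaction ξ = 0.5X.
At extent ξ: n_Q = 1 − X; n_M = 1.5X.
n_T = Σnᵢ = 1 + 0.5X.
Mole fractions y_i = n_i/n_T; K_p = p_M^3 / (p_Q^2) with p_i = y_i·P.
This yields a degree-3 equation in X; solving on (0,1), X = 0.469.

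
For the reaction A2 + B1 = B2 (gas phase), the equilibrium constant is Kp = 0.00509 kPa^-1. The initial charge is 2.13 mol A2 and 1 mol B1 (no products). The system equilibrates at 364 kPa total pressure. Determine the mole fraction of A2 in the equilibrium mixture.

y_A2 = 0.615

Basis: 1 mol B1 initially; let X = conversion of B1. Extent ξ = X.
Species balance: n_A2 = 2.13 − X; n_B1 = 1 − X; n_B2 = X.
Summing: n_T = 3.13 − X.
Mole fractions y_i = n_i/n_T; Kp = p_B2 / (p_A2 p_B1) with p_i = y_i·P.
Substituting and setting equal to 0.00509 kPa^-1 gives a polynomial in X; the root in (0,1) is X = 0.533.
Then n_A2 = 1.6, n_T = 2.6, so y_A2 = 0.615.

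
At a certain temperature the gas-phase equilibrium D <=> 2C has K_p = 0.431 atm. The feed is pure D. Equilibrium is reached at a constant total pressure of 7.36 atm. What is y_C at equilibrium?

y_C = 0.214

Let X = conversion of D (basis 1 mol D); extent of reaction ξ = X.
Mole table: n_D = 1 − X; n_C = 2X.
Total moles n_T = 1 + X.
With p_i = (n_i/n_T)P, K_p = p_C^2 / (p_D).
Setting this equal to 0.431 atm and taking the physical root (0 < X < 1) gives X = 0.120.
Then n_C = 0.24, n_T = 1.12, so y_C = 0.214.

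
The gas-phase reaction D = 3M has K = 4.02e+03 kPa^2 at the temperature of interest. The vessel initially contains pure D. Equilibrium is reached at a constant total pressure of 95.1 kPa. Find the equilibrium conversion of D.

Let X = conversion of D (basis 1 mol D); extent of reaction ξ = X.
Mole table: n_D = 1 − X; n_M = 3X.
Summing: n_T = 1 + 2X.
y_i = n_i/n_T, p_i = y_i·P. K = p_M^3 / (p_D).
Substituting and setting equal to 4.02e+03 kPa^2 gives a polynomial in X; the root in (0,1) is X = 0.310.

X = 0.310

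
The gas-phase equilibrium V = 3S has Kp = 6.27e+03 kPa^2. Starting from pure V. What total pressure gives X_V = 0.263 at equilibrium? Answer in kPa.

P = 148 kPa

Basis: 1 mol V initially; let X = conversion of V. Extent ξ = X.
Moles: n_V = 1 − X; n_S = 3X.
Total moles n_T = 1 + 2X.
Kp = p_S^3 / (p_V) with p_i = (n_i/n_T)·P.
At X = 0.263: the mole-fraction product g(X) = Π y_i^ν_i = 0.2862. Since Kp = g(X)·P^{2}, P = (Kp/g)^(1/2) = (6.27e+03/0.2862)^(1/2) = 148 kPa.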